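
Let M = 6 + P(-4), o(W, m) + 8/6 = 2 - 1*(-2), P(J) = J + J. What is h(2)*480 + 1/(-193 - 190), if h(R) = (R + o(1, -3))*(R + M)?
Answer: -1/383 ≈ -0.0026110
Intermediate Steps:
P(J) = 2*J
o(W, m) = 8/3 (o(W, m) = -4/3 + (2 - 1*(-2)) = -4/3 + (2 + 2) = -4/3 + 4 = 8/3)
M = -2 (M = 6 + 2*(-4) = 6 - 8 = -2)
h(R) = (-2 + R)*(8/3 + R) (h(R) = (R + 8/3)*(R - 2) = (8/3 + R)*(-2 + R) = (-2 + R)*(8/3 + R))
h(2)*480 + 1/(-193 - 190) = (-16/3 + 2² + (⅔)*2)*480 + 1/(-193 - 190) = (-16/3 + 4 + 4/3)*480 + 1/(-383) = 0*480 - 1/383 = 0 - 1/383 = -1/383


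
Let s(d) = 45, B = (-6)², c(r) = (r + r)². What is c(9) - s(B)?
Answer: 279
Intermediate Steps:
c(r) = 4*r² (c(r) = (2*r)² = 4*r²)
B = 36
c(9) - s(B) = 4*9² - 1*45 = 4*81 - 45 = 324 - 45 = 279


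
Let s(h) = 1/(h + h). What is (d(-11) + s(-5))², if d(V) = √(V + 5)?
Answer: (-1 + 10*I*√6)²/100 ≈ -5.99 - 0.4899*I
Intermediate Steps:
s(h) = 1/(2*h)
d(V) = √(5 + V)
(d(-11) + s(-5))² = (√(5 - 11) + (½)/(-5))² = (√(-6) + (½)*(-⅕))² = (I*√6 - ⅒)² = (-⅒ + I*√6)²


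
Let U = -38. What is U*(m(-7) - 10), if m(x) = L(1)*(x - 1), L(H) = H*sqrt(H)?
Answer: 684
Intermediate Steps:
L(H) = H**(3/2)
m(x) = -1 + x (m(x) = 1**(3/2)*(x - 1) = 1*(-1 + x) = -1 + x)
U*(m(-7) - 10) = -38*((-1 - 7) - 10) = -38*(-8 - 10) = -38*(-18) = 684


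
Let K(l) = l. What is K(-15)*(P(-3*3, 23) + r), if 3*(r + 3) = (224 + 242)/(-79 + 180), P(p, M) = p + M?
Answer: -18995/101 ≈ -188.07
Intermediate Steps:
P(p, M) = M + p
r = -443/303 (r = -3 + ((224 + 242)/(-79 + 180))/3 = -3 + (466/101)/3 = -3 + (466*(1/101))/3 = -3 + (⅓)*(466/101) = -3 + 466/303 = -443/303 ≈ -1.4620)
K(-15)*(P(-3*3, 23) + r) = -15*((23 - 3*3) - 443/303) = -15*((23 - 9) - 443/303) = -15*(14 - 443/303) = -15*3799/303 = -18995/101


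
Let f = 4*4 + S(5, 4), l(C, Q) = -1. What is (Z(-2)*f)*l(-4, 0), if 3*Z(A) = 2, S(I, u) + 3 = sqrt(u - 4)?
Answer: -26/3 ≈ -8.6667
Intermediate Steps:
S(I, u) = -3 + sqrt(-4 + u) (S(I, u) = -3 + sqrt(u - 4) = -3 + sqrt(-4 + u))
Z(A) = 2/3 (Z(A) = (1/3)*2 = 2/3)
f = 13 (f = 4*4 + (-3 + sqrt(-4 + 4)) = 16 + (-3 + sqrt(0)) = 16 + (-3 + 0) = 16 - 3 = 13)
(Z(-2)*f)*l(-4, 0) = ((2/3)*13)*(-1) = (26/3)*(-1) = -26/3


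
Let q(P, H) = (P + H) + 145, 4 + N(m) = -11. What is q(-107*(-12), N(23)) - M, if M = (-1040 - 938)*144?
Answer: 286246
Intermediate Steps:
N(m) = -15 (N(m) = -4 - 11 = -15)
M = -284832 (M = -1978*144 = -284832)
q(P, H) = 145 + H + P (q(P, H) = (H + P) + 145 = 145 + H + P)
q(-107*(-12), N(23)) - M = (145 - 15 - 107*(-12)) - 1*(-284832) = (145 - 15 + 1284) + 284832 = 1414 + 284832 = 286246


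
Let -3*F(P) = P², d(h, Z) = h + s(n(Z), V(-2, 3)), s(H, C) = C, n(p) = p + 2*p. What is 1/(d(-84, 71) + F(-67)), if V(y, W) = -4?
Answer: -3/4753 ≈ -0.00063118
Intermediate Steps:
n(p) = 3*p
d(h, Z) = -4 + h (d(h, Z) = h - 4 = -4 + h)
F(P) = -P²/3
1/(d(-84, 71) + F(-67)) = 1/((-4 - 84) - ⅓*(-67)²) = 1/(-88 - ⅓*4489) = 1/(-88 - 4489/3) = 1/(-4753/3) = -3/4753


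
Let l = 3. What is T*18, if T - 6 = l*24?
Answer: 1404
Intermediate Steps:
T = 78 (T = 6 + 3*24 = 6 + 72 = 78)
T*18 = 78*18 = 1404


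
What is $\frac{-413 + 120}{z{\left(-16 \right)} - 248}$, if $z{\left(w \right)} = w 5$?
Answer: $\frac{293}{328} \approx 0.89329$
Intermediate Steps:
$z{\left(w \right)} = 5 w$
$\frac{-413 + 120}{z{\left(-16 \right)} - 248} = \frac{-413 + 120}{5 \left(-16\right) - 248} = - \frac{293}{-80 - 248} = - \frac{293}{-328} = \left(-293\right) \left(- \frac{1}{328}\right) = \frac{293}{328}$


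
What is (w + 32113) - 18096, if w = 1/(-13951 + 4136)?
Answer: 137576854/9815 ≈ 14017.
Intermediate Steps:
w = -1/9815 (w = 1/(-9815) = -1/9815 ≈ -0.00010188)
(w + 32113) - 18096 = (-1/9815 + 32113) - 18096 = 315189094/9815 - 18096 = 137576854/9815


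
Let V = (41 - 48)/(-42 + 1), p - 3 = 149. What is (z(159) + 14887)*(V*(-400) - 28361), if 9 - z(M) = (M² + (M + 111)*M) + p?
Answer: 62321188667/41 ≈ 1.5200e+9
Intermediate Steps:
p = 152 (p = 3 + 149 = 152)
z(M) = -143 - M² - M*(111 + M) (z(M) = 9 - ((M² + (M + 111)*M) + 152) = 9 - ((M² + (111 + M)*M) + 152) = 9 - ((M² + M*(111 + M)) + 152) = 9 - (152 + M² + M*(111 + M)) = 9 + (-152 - M² - M*(111 + M)) = -143 - M² - M*(111 + M))
V = 7/41 (V = -7/(-41) = -7*(-1/41) = 7/41 ≈ 0.17073)
(z(159) + 14887)*(V*(-400) - 28361) = ((-143 - 111*159 - 2*159²) + 14887)*((7/41)*(-400) - 28361) = ((-143 - 17649 - 2*25281) + 14887)*(-2800/41 - 28361) = ((-143 - 17649 - 50562) + 14887)*(-1165601/41) = (-68354 + 14887)*(-1165601/41) = -53467*(-1165601/41) = 62321188667/41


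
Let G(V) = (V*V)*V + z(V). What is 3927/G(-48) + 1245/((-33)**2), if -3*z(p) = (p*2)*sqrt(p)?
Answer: 400233271/361305516 - 1309*I*sqrt(3)/31850624 ≈ 1.1077 - 7.1184e-5*I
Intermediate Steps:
z(p) = -2*p**(3/2)/3 (z(p) = -p*2*sqrt(p)/3 = -2*p*sqrt(p)/3 = -2*p**(3/2)/3)
G(V) = V**3 - 2*V**(3/2)/3 (G(V) = (V*V)*V - 2*V**(3/2)/3 = V**2*V - 2*V**(3/2)/3 = V**3 - 2*V**(3/2)/3)
3927/G(-48) + 1245/((-33)**2) = 3927/((-48)**3 - (-128)*I*sqrt(3)) + 1245/((-33)**2) = 3927/(-110592 - (-128)*I*sqrt(3)) + 1245/1089 = 3927/(-110592 + 128*I*sqrt(3)) + 1245*(1/1089) = 3927/(-110592 + 128*I*sqrt(3)) + 415/363 = 415/363 + 3927/(-110592 + 128*I*sqrt(3))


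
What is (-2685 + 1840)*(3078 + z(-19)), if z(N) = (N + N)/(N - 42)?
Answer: -158687620/61 ≈ -2.6014e+6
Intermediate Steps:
z(N) = 2*N/(-42 + N) (z(N) = (2*N)/(-42 + N) = 2*N/(-42 + N))
(-2685 + 1840)*(3078 + z(-19)) = (-2685 + 1840)*(3078 + 2*(-19)/(-42 - 19)) = -845*(3078 + 2*(-19)/(-61)) = -845*(3078 + 2*(-19)*(-1/61)) = -845*(3078 + 38/61) = -845*187796/61 = -158687620/61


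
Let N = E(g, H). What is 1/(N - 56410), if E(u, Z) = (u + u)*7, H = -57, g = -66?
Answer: -1/57334 ≈ -1.7442e-5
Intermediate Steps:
E(u, Z) = 14*u (E(u, Z) = (2*u)*7 = 14*u)
N = -924 (N = 14*(-66) = -924)
1/(N - 56410) = 1/(-924 - 56410) = 1/(-57334) = -1/57334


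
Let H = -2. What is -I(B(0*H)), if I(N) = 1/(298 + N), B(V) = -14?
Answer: -1/284 ≈ -0.0035211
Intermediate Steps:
-I(B(0*H)) = -1/(298 - 14) = -1/284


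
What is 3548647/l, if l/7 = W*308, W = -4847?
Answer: -3548647/10450132 ≈ -0.33958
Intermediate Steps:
l = -10450132 (l = 7*(-4847*308) = 7*(-1492876) = -10450132)
3548647/l = 3548647/(-10450132) = 3548647*(-1/10450132) = -3548647/10450132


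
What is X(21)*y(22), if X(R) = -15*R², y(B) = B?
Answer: -145530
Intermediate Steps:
X(21)*y(22) = -15*21²*22 = -15*441*22 = -6615*22 = -145530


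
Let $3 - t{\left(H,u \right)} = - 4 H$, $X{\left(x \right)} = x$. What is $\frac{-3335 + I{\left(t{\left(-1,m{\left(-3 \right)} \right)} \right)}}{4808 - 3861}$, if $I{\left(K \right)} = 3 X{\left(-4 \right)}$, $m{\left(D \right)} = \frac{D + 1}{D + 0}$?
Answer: $- \frac{3347}{947} \approx -3.5343$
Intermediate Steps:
$m{\left(D \right)} = \frac{1 + D}{D}$
$t{\left(H,u \right)} = 3 + 4 H$ ($t{\left(H,u \right)} = 3 - - 4 H = 3 + 4 H$)
$I{\left(K \right)} = -12$ ($I{\left(K \right)} = 3 \left(-4\right) = -12$)
$\frac{-3335 + I{\left(t{\left(-1,m{\left(-3 \right)} \right)} \right)}}{4808 - 3861} = \frac{-3335 - 12}{4808 - 3861} = - \frac{3347}{947}$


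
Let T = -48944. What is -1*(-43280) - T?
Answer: 92224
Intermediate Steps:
-1*(-43280) - T = -1*(-43280) - 1*(-48944) = 43280 + 48944 = 92224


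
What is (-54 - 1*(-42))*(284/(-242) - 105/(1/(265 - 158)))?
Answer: 16314924/121 ≈ 1.3483e+5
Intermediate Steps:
(-54 - 1*(-42))*(284/(-242) - 105/(1/(265 - 158))) = (-54 + 42)*(284*(-1/242) - 105/(1/107)) = -12*(-142/121 - 105/1/107) = -12*(-142/121 - 105*107) = -12*(-142/121 - 11235) = -12*(-1359577/121) = 16314924/121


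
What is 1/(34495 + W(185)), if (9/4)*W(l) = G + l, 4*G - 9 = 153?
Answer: 9/311357 ≈ 2.8906e-5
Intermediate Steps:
G = 81/2 (G = 9/4 + (¼)*153 = 9/4 + 153/4 = 81/2 ≈ 40.500)
W(l) = 18 + 4*l/9 (W(l) = 4*(81/2 + l)/9 = 18 + 4*l/9)
1/(34495 + W(185)) = 1/(34495 + (18 + (4/9)*185)) = 1/(34495 + (18 + 740/9)) = 1/(34495 + 902/9) = 1/(311357/9) = 9/311357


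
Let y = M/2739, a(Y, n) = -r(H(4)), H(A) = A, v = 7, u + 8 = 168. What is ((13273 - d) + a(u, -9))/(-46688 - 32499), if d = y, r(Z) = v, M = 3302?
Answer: -36332272/216893193 ≈ -0.16751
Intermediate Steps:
u = 160 (u = -8 + 168 = 160)
r(Z) = 7
a(Y, n) = -7 (a(Y, n) = -1*7 = -7)
y = 3302/2739 ≈ 1.2055
d = 3302/2739 ≈ 1.2055
((13273 - d) + a(u, -9))/(-46688 - 32499) = ((13273 - 1*3302/2739) - 7)/(-46688 - 32499) = ((13273 - 3302/2739) - 7)/(-79187) = (36351445/2739 - 7)*(-1/79187) = (36332272/2739)*(-1/79187) = -36332272/216893193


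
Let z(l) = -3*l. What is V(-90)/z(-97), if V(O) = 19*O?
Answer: -570/97 ≈ -5.8763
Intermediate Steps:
V(-90)/z(-97) = (19*(-90))/((-3*(-97))) = -1710/291 = -1710*1/291 = -570/97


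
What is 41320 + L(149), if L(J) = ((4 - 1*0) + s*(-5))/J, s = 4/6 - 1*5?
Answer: 18470117/447 ≈ 41320.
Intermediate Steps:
s = -13/3 (s = 4*(⅙) - 5 = ⅔ - 5 = -13/3 ≈ -4.3333)
L(J) = 77/(3*J) (L(J) = ((4 - 1*0) - 13/3*(-5))/J = ((4 + 0) + 65/3)/J = (4 + 65/3)/J = 77/(3*J))
41320 + L(149) = 41320 + (77/3)/149 = 41320 + (77/3)*(1/149) = 41320 + 77/447 = 18470117/447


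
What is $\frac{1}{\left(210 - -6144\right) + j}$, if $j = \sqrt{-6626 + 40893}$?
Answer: $\frac{6354}{40339049} - \frac{\sqrt{34267}}{40339049} \approx 0.00015293$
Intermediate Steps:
$j = \sqrt{34267} \approx 185.11$
$\frac{1}{\left(210 - -6144\right) + j} = \frac{1}{\left(210 - -6144\right) + \sqrt{34267}} = \frac{1}{\left(210 + 6144\right) + \sqrt{34267}} = \frac{1}{6354 + \sqrt{34267}}$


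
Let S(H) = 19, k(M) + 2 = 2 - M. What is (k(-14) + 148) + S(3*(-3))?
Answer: 181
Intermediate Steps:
k(M) = -M (k(M) = -2 + (2 - M) = -M)
(k(-14) + 148) + S(3*(-3)) = (-1*(-14) + 148) + 19 = (14 + 148) + 19 = 162 + 19 = 181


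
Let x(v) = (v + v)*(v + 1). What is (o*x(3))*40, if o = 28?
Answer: 26880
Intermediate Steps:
x(v) = 2*v*(1 + v) (x(v) = (2*v)*(1 + v) = 2*v*(1 + v))
(o*x(3))*40 = (28*(2*3*(1 + 3)))*40 = (28*(2*3*4))*40 = (28*24)*40 = 672*40 = 26880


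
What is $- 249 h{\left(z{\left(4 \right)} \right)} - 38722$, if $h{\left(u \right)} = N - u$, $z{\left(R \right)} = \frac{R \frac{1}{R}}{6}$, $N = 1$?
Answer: $- \frac{77859}{2} \approx -38930.0$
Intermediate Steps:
$z{\left(R \right)} = \frac{1}{6}$ ($z{\left(R \right)} = 1 \cdot \frac{1}{6} = \frac{1}{6}$)
$h{\left(u \right)} = 1 - u$
$- 249 h{\left(z{\left(4 \right)} \right)} - 38722 = - 249 \left(1 - \frac{1}{6}\right) - 38722 = \left(-249\right) \frac{5}{6} - 38722 = - \frac{415}{2} - 38722 = - \frac{77859}{2}$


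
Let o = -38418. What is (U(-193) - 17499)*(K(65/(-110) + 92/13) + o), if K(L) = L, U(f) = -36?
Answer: 192634126755/286 ≈ 6.7355e+8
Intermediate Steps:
(U(-193) - 17499)*(K(65/(-110) + 92/13) + o) = (-36 - 17499)*((65/(-110) + 92/13) - 38418) = -17535*((65*(-1/110) + 92*(1/13)) - 38418) = -17535*((-13/22 + 92/13) - 38418) = -17535*(1855/286 - 38418) = -17535*(-10985693/286) = 192634126755/286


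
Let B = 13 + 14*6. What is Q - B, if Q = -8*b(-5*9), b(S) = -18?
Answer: 47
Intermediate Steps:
Q = 144 (Q = -8*(-18) = 144)
B = 97 (B = 13 + 84 = 97)
Q - B = 144 - 1*97 = 144 - 97 = 47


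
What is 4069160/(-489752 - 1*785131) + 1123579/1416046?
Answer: -4329685975103/1805292972618 ≈ -2.3983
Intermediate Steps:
4069160/(-489752 - 1*785131) + 1123579/1416046 = 4069160/(-489752 - 785131) + 1123579*(1/1416046) = 4069160/(-1274883) + 1123579/1416046 = 4069160*(-1/1274883) + 1123579/1416046 = -4069160/1274883 + 1123579/1416046 = -4329685975103/1805292972618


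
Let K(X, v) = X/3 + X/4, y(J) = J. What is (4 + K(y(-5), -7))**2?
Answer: 169/144 ≈ 1.1736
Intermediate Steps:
K(X, v) = 7*X/12 (K(X, v) = X*(1/3) + X*(1/4) = X/3 + X/4 = 7*X/12)
(4 + K(y(-5), -7))**2 = (4 + (7/12)*(-5))**2 = (4 - 35/12)**2 = (13/12)**2 = 169/144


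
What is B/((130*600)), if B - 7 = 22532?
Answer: 7513/26000 ≈ 0.28896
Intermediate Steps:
B = 22539 (B = 7 + 22532 = 22539)
B/((130*600)) = 22539/((130*600)) = 22539/78000 = 22539*(1/78000) = 7513/26000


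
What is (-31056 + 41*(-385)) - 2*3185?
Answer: -53211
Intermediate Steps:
(-31056 + 41*(-385)) - 2*3185 = (-31056 - 15785) - 6370 = -46841 - 6370 = -53211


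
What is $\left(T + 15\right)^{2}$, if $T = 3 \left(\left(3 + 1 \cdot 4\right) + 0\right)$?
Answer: $1296$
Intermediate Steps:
$T = 21$ ($T = 3 \left(\left(3 + 4\right) + 0\right) = 3 \left(7 + 0\right) = 3 \cdot 7 = 21$)
$\left(T + 15\right)^{2} = \left(21 + 15\right)^{2} = 36^{2} = 1296$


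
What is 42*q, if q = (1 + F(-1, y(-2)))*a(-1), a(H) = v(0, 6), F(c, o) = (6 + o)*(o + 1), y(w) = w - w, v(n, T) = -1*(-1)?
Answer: 294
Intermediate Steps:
v(n, T) = 1
y(w) = 0
F(c, o) = (1 + o)*(6 + o) (F(c, o) = (6 + o)*(1 + o) = (1 + o)*(6 + o))
a(H) = 1
q = 7 (q = (1 + (6 + 0² + 7*0))*1 = (1 + (6 + 0 + 0))*1 = (1 + 6)*1 = 7*1 = 7)
42*q = 42*7 = 294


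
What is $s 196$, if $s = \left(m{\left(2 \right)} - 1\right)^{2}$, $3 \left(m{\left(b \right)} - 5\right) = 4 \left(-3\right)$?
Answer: $0$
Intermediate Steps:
$m{\left(b \right)} = 1$ ($m{\left(b \right)} = 5 + \frac{4 \left(-3\right)}{3} = 5 + \frac{1}{3} \left(-12\right) = 5 - 4 = 1$)
$s = 0$ ($s = \left(1 - 1\right)^{2} = 0^{2} = 0$)
$s 196 = 0 \cdot 196 = 0$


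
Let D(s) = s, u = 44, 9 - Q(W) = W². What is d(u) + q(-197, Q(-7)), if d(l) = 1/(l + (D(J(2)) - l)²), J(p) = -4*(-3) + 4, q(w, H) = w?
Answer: -163115/828 ≈ -197.00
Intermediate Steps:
Q(W) = 9 - W²
J(p) = 16 (J(p) = 12 + 4 = 16)
d(l) = 1/(l + (16 - l)²)
d(u) + q(-197, Q(-7)) = 1/(44 + (-16 + 44)²) - 197 = 1/(44 + 28²) - 197 = 1/(44 + 784) - 197 = 1/828 - 197 = -163115/828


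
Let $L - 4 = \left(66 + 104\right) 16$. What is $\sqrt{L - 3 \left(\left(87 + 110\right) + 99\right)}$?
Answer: $6 \sqrt{51} \approx 42.849$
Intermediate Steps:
$L = 2724$ ($L = 4 + \left(66 + 104\right) 16 = 4 + 170 \cdot 16 = 4 + 2720 = 2724$)
$\sqrt{L - 3 \left(\left(87 + 110\right) + 99\right)} = \sqrt{2724 - 3 \left(\left(87 + 110\right) + 99\right)} = \sqrt{2724 - 3 \left(197 + 99\right)} = \sqrt{2724 - 888} = \sqrt{1836} = 6 \sqrt{51}$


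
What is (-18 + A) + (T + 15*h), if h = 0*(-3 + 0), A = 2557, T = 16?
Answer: 2555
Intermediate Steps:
h = 0 (h = 0*(-3) = 0)
(-18 + A) + (T + 15*h) = (-18 + 2557) + (16 + 15*0) = 2539 + (16 + 0) = 2539 + 16 = 2555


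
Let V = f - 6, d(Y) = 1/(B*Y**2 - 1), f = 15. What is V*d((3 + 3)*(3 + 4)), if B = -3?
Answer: -9/5293 ≈ -0.0017004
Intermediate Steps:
d(Y) = 1/(-1 - 3*Y**2) (d(Y) = 1/(-3*Y**2 - 1) = 1/(-1 - 3*Y**2))
V = 9 (V = 15 - 6 = 9)
V*d((3 + 3)*(3 + 4)) = 9*(-1/(1 + 3*((3 + 3)*(3 + 4))**2)) = 9*(-1/(1 + 3*(6*7)**2)) = 9*(-1/(1 + 3*42**2)) = 9*(-1/(1 + 3*1764)) = 9*(-1/(1 + 5292)) = 9*(-1/5293) = -9/5293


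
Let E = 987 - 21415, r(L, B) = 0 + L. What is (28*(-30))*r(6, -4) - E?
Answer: 15388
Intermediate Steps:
r(L, B) = L
E = -20428
(28*(-30))*r(6, -4) - E = (28*(-30))*6 - 1*(-20428) = -840*6 + 20428 = -5040 + 20428 = 15388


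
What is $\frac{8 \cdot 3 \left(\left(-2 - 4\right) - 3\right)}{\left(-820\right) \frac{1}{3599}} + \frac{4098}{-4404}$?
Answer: $\frac{142509949}{150470} \approx 947.1$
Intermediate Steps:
$\frac{8 \cdot 3 \left(\left(-2 - 4\right) - 3\right)}{\left(-820\right) \frac{1}{3599}} + \frac{4098}{-4404} = \frac{24 \left(-6 - 3\right)}{\left(-820\right) \frac{1}{3599}} + 4098 \left(- \frac{1}{4404}\right) = \frac{24 \left(-9\right)}{- \frac{820}{3599}} - \frac{683}{734} = \left(-216\right) \left(- \frac{3599}{820}\right) - \frac{683}{734} = \frac{194346}{205} - \frac{683}{734} = \frac{142509949}{150470}$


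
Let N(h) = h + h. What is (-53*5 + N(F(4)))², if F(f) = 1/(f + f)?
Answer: 1121481/16 ≈ 70093.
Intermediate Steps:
F(f) = 1/(2*f)
N(h) = 2*h
(-53*5 + N(F(4)))² = (-53*5 + 2*((½)/4))² = (-265 + 2*((½)*(¼)))² = (-265 + 2*(⅛))² = (-265 + ¼)² = (-1059/4)² = 1121481/16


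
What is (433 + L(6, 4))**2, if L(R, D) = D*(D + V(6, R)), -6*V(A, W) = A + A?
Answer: 194481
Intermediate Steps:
V(A, W) = -A/3 (V(A, W) = -(A + A)/6 = -A/3)
L(R, D) = D*(-2 + D) (L(R, D) = D*(D - 1/3*6) = D*(D - 2) = D*(-2 + D))
(433 + L(6, 4))**2 = (433 + 4*(-2 + 4))**2 = (433 + 4*2)**2 = (433 + 8)**2 = 441**2 = 194481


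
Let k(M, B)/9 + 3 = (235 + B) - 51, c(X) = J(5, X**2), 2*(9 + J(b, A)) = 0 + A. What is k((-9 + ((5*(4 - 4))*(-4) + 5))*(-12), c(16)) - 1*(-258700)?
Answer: 261400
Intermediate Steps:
J(b, A) = -9 + A/2 (J(b, A) = -9 + (0 + A)/2 = -9 + A/2)
c(X) = -9 + X**2/2
k(M, B) = 1629 + 9*B (k(M, B) = -27 + 9*((235 + B) - 51) = -27 + 9*(184 + B) = -27 + (1656 + 9*B) = 1629 + 9*B)
k((-9 + ((5*(4 - 4))*(-4) + 5))*(-12), c(16)) - 1*(-258700) = (1629 + 9*(-9 + (1/2)*16**2)) - 1*(-258700) = (1629 + 9*(-9 + (1/2)*256)) + 258700 = (1629 + 9*(-9 + 128)) + 258700 = (1629 + 9*119) + 258700 = (1629 + 1071) + 258700 = 2700 + 258700 = 261400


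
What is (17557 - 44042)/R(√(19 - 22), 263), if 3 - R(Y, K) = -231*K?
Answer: -26485/60756 ≈ -0.43592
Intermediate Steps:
R(Y, K) = 3 + 231*K (R(Y, K) = 3 - (-231)*K = 3 + 231*K)
(17557 - 44042)/R(√(19 - 22), 263) = (17557 - 44042)/(3 + 231*263) = -26485/(3 + 60753) = -26485/60756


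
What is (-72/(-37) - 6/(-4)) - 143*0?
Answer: 255/74 ≈ 3.4459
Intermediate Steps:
(-72/(-37) - 6/(-4)) - 143*0 = (-72*(-1/37) - 6*(-¼)) + 0 = (72/37 + 3/2) + 0 = 255/74 + 0 = 255/74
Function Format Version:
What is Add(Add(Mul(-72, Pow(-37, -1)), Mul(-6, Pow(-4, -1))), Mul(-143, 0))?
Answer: Rational(255, 74) ≈ 3.4459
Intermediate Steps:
Add(Add(Mul(-72, Pow(-37, -1)), Mul(-6, Pow(-4, -1))), Mul(-143, 0)) = Add(Add(Mul(-72, Rational(-1, 37)), Mul(-6, Rational(-1, 4))), 0) = Add(Add(Rational(72, 37), Rational(3, 2)), 0) = Add(Rational(255, 74), 0) = Rational(255, 74)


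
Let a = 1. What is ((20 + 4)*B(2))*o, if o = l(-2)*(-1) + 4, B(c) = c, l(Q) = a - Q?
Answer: 48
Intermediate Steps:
l(Q) = 1 - Q
o = 1 (o = (1 - 1*(-2))*(-1) + 4 = (1 + 2)*(-1) + 4 = 3*(-1) + 4 = -3 + 4 = 1)
((20 + 4)*B(2))*o = ((20 + 4)*2)*1 = (24*2)*1 = 48*1 = 48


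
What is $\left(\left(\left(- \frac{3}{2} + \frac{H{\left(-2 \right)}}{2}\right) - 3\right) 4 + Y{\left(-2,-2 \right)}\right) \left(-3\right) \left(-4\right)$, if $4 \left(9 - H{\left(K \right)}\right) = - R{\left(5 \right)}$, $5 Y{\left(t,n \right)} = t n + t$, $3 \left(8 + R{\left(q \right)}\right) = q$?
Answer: $- \frac{166}{5} \approx -33.2$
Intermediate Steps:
$R{\left(q \right)} = -8 + \frac{q}{3}$
$Y{\left(t,n \right)} = \frac{t}{5} + \frac{n t}{5}$ ($Y{\left(t,n \right)} = \frac{t n + t}{5} = \frac{n t + t}{5} = \frac{t + n t}{5} = \frac{t}{5} + \frac{n t}{5}$)
$H{\left(K \right)} = \frac{89}{12}$ ($H{\left(K \right)} = 9 - \frac{\left(-1\right) \left(-8 + \frac{1}{3} \cdot 5\right)}{4} = 9 - \frac{\left(-1\right) \left(-8 + \frac{5}{3}\right)}{4} = 9 - \frac{\left(-1\right) \left(- \frac{19}{3}\right)}{4} = 9 - \frac{19}{12} = \frac{89}{12}$)
$\left(\left(\left(- \frac{3}{2} + \frac{H{\left(-2 \right)}}{2}\right) - 3\right) 4 + Y{\left(-2,-2 \right)}\right) \left(-3\right) \left(-4\right) = \left(\left(\left(- \frac{3}{2} + \frac{89}{12 \cdot 2}\right) - 3\right) 4 + \frac{1}{5} \left(-2\right) \left(1 - 2\right)\right) \left(-3\right) \left(-4\right) = \left(\left(\left(\left(-3\right) \frac{1}{2} + \frac{89}{12} \cdot \frac{1}{2}\right) - 3\right) 4 + \frac{1}{5} \left(-2\right) \left(-1\right)\right) \left(-3\right) \left(-4\right) = \left(\left(\left(- \frac{3}{2} + \frac{89}{24}\right) - 3\right) 4 + \frac{2}{5}\right) \left(-3\right) \left(-4\right) = \left(\left(\frac{53}{24} - 3\right) 4 + \frac{2}{5}\right) \left(-3\right) \left(-4\right) = \left(\left(- \frac{19}{24}\right) 4 + \frac{2}{5}\right) \left(-3\right) \left(-4\right) = \left(- \frac{19}{6} + \frac{2}{5}\right) \left(-3\right) \left(-4\right) = \left(- \frac{83}{30}\right) \left(-3\right) \left(-4\right) = \frac{83}{10} \left(-4\right) = - \frac{166}{5}$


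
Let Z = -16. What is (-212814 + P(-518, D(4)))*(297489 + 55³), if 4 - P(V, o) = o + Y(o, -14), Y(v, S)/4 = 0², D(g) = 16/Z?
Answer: -98714433976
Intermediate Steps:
D(g) = -1 (D(g) = 16/(-16) = 16*(-1/16) = -1)
Y(v, S) = 0 (Y(v, S) = 4*0² = 4*0 = 0)
P(V, o) = 4 - o (P(V, o) = 4 - (o + 0) = 4 - o)
(-212814 + P(-518, D(4)))*(297489 + 55³) = (-212814 + (4 - 1*(-1)))*(297489 + 55³) = (-212814 + (4 + 1))*(297489 + 166375) = (-212814 + 5)*463864 = -212809*463864 = -98714433976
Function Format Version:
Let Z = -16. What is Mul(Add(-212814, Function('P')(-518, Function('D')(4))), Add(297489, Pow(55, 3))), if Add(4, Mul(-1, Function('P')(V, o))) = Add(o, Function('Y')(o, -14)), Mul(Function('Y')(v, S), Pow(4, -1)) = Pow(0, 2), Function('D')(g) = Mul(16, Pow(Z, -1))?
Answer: -98714433976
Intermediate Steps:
Function('D')(g) = -1 (Function('D')(g) = Mul(16, Pow(-16, -1)) = Mul(16, Rational(-1, 16)) = -1)
Function('Y')(v, S) = 0 (Function('Y')(v, S) = Mul(4, Pow(0, 2)) = Mul(4, 0) = 0)
Function('P')(V, o) = Add(4, Mul(-1, o)) (Function('P')(V, o) = Add(4, Mul(-1, Add(o, 0))) = Add(4, Mul(-1, o)))
Mul(Add(-212814, Function('P')(-518, Function('D')(4))), Add(297489, Pow(55, 3))) = Mul(Add(-212814, Add(4, Mul(-1, -1))), Add(297489, Pow(55, 3))) = Mul(Add(-212814, Add(4, 1)), Add(297489, 166375)) = Mul(Add(-212814, 5), 463864) = Mul(-212809, 463864) = -98714433976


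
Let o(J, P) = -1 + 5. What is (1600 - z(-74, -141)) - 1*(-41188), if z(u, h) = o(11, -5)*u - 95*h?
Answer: 29689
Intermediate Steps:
o(J, P) = 4
z(u, h) = -95*h + 4*u (z(u, h) = 4*u - 95*h = -95*h + 4*u)
(1600 - z(-74, -141)) - 1*(-41188) = (1600 - (-95*(-141) + 4*(-74))) - 1*(-41188) = (1600 - (13395 - 296)) + 41188 = (1600 - 1*13099) + 41188 = (1600 - 13099) + 41188 = -11499 + 41188 = 29689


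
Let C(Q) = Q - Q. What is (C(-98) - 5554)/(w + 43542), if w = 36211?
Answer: -5554/79753 ≈ -0.069640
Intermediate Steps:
C(Q) = 0
(C(-98) - 5554)/(w + 43542) = (0 - 5554)/(36211 + 43542) = -5554/79753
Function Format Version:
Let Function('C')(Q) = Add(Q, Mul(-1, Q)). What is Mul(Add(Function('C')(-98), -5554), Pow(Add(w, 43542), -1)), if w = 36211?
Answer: Rational(-5554, 79753) ≈ -0.069640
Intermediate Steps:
Function('C')(Q) = 0
Mul(Add(Function('C')(-98), -5554), Pow(Add(w, 43542), -1)) = Mul(Add(0, -5554), Pow(Add(36211, 43542), -1)) = Mul(-5554, Pow(79753, -1)) = Mul(-5554, Rational(1, 79753)) = Rational(-5554, 79753)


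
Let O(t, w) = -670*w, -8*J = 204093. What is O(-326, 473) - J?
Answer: -2331187/8 ≈ -2.9140e+5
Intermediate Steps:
J = -204093/8 (J = -1/8*204093 = -204093/8 ≈ -25512.)
O(-326, 473) - J = -670*473 - 1*(-204093/8) = -316910 + 204093/8 = -2331187/8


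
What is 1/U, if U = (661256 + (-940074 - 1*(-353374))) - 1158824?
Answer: -1/1084268 ≈ -9.2228e-7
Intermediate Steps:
U = -1084268 (U = (661256 + (-940074 + 353374)) - 1158824 = (661256 - 586700) - 1158824 = 74556 - 1158824 = -1084268)
1/U = 1/(-1084268) = -1/1084268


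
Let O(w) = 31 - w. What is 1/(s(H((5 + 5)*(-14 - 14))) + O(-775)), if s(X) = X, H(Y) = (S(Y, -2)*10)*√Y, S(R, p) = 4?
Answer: 403/548818 - 20*I*√70/274409 ≈ 0.00073431 - 0.00060979*I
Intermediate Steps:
H(Y) = 40*√Y (H(Y) = (4*10)*√Y = 40*√Y)
1/(s(H((5 + 5)*(-14 - 14))) + O(-775)) = 1/(40*√((5 + 5)*(-14 - 14)) + (31 - 1*(-775))) = 1/(40*√(10*(-28)) + (31 + 775)) = 1/(40*√(-280) + 806) = 1/(40*(2*I*√70) + 806) = 1/(80*I*√70 + 806) = 1/(806 + 80*I*√70)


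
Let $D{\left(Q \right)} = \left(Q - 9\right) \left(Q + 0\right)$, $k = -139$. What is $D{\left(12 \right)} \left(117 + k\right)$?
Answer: $-792$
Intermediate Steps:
$D{\left(Q \right)} = Q \left(-9 + Q\right)$ ($D{\left(Q \right)} = \left(-9 + Q\right) Q = Q \left(-9 + Q\right)$)
$D{\left(12 \right)} \left(117 + k\right) = 12 \left(-9 + 12\right) \left(117 - 139\right) = 12 \cdot 3 \left(-22\right) = 36 \left(-22\right) = -792$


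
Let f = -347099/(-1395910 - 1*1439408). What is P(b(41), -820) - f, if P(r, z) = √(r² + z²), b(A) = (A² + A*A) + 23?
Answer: -347099/2835318 + 25*√19409 ≈ 3482.8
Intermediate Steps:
b(A) = 23 + 2*A² (b(A) = (A² + A²) + 23 = 2*A² + 23 = 23 + 2*A²)
f = 347099/2835318 (f = -347099/(-1395910 - 1439408) = -347099/(-2835318) = -347099*(-1/2835318) = 347099/2835318 ≈ 0.12242)
P(b(41), -820) - f = √((23 + 2*41²)² + (-820)²) - 1*347099/2835318 = √((23 + 2*1681)² + 672400) - 347099/2835318 = √((23 + 3362)² + 672400) - 347099/2835318 = √(3385² + 672400) - 347099/2835318 = √(11458225 + 672400) - 347099/2835318 = √12130625 - 347099/2835318 = 25*√19409 - 347099/2835318 = -347099/2835318 + 25*√19409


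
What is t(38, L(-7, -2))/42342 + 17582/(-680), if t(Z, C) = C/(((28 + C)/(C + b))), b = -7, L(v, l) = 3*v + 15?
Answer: -682416747/26393180 ≈ -25.856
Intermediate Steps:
L(v, l) = 15 + 3*v
t(Z, C) = C*(-7 + C)/(28 + C) (t(Z, C) = C/(((28 + C)/(C - 7))) = C/(((28 + C)/(-7 + C))) = C*((-7 + C)/(28 + C)) = C*(-7 + C)/(28 + C))
t(38, L(-7, -2))/42342 + 17582/(-680) = ((15 + 3*(-7))*(-7 + (15 + 3*(-7)))/(28 + (15 + 3*(-7))))/42342 + 17582/(-680) = ((15 - 21)*(-7 + (15 - 21))/(28 + (15 - 21)))*(1/42342) + 17582*(-1/680) = -6*(-7 - 6)/(28 - 6)*(1/42342) - 8791/340 = -6*(-13)/22*(1/42342) - 8791/340 = -6*1/22*(-13)*(1/42342) - 8791/340 = (39/11)*(1/42342) - 8791/340 = 13/155254 - 8791/340 = -682416747/26393180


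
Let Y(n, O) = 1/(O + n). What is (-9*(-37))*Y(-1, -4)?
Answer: -333/5 ≈ -66.600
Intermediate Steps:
(-9*(-37))*Y(-1, -4) = (-9*(-37))/(-4 - 1) = 333/(-5) = 333*(-⅕) = -333/5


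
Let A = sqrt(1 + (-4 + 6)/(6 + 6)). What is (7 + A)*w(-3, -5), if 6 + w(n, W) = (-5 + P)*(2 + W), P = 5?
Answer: -42 - sqrt(42) ≈ -48.481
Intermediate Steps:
A = sqrt(42)/6 (A = sqrt(1 + 2/12) = sqrt(1 + 2*(1/12)) = sqrt(1 + 1/6) = sqrt(7/6) = sqrt(42)/6 ≈ 1.0801)
w(n, W) = -6 (w(n, W) = -6 + (-5 + 5)*(2 + W) = -6 + 0*(2 + W) = -6 + 0 = -6)
(7 + A)*w(-3, -5) = (7 + sqrt(42)/6)*(-6) = -42 - sqrt(42)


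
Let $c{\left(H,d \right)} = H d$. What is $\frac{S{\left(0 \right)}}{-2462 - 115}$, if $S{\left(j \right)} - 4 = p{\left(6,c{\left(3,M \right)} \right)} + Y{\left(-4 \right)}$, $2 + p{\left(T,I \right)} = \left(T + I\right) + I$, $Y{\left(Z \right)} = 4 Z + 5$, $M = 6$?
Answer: $- \frac{11}{859} \approx -0.012806$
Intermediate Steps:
$Y{\left(Z \right)} = 5 + 4 Z$
$p{\left(T,I \right)} = -2 + T + 2 I$ ($p{\left(T,I \right)} = -2 + \left(\left(T + I\right) + I\right) = -2 + \left(\left(I + T\right) + I\right) = -2 + \left(T + 2 I\right) = -2 + T + 2 I$)
$S{\left(j \right)} = 33$ ($S{\left(j \right)} = 4 + \left(\left(-2 + 6 + 2 \cdot 3 \cdot 6\right) + \left(5 + 4 \left(-4\right)\right)\right) = 4 + \left(\left(-2 + 6 + 2 \cdot 18\right) + \left(5 - 16\right)\right) = 4 + \left(\left(-2 + 6 + 36\right) - 11\right) = 4 + \left(40 - 11\right) = 4 + 29 = 33$)
$\frac{S{\left(0 \right)}}{-2462 - 115} = \frac{33}{-2462 - 115} = \frac{33}{-2577} = 33 \left(- \frac{1}{2577}\right) = - \frac{11}{859}$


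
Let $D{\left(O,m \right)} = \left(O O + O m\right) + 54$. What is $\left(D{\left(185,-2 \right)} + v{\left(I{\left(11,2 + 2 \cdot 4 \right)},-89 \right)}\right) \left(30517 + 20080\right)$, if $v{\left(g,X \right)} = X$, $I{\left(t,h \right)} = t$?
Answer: $1711190540$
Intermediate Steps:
$D{\left(O,m \right)} = 54 + O^{2} + O m$ ($D{\left(O,m \right)} = \left(O^{2} + O m\right) + 54 = 54 + O^{2} + O m$)
$\left(D{\left(185,-2 \right)} + v{\left(I{\left(11,2 + 2 \cdot 4 \right)},-89 \right)}\right) \left(30517 + 20080\right) = \left(\left(54 + 185^{2} + 185 \left(-2\right)\right) - 89\right) \left(30517 + 20080\right) = \left(\left(54 + 34225 - 370\right) - 89\right) 50597 = \left(33909 - 89\right) 50597 = 33820 \cdot 50597 = 1711190540$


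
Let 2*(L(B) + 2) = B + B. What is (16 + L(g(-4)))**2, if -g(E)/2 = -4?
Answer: 484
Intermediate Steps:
g(E) = 8 (g(E) = -2*(-4) = 8)
L(B) = -2 + B (L(B) = -2 + (B + B)/2 = -2 + (2*B)/2 = -2 + B)
(16 + L(g(-4)))**2 = (16 + (-2 + 8))**2 = (16 + 6)**2 = 22**2 = 484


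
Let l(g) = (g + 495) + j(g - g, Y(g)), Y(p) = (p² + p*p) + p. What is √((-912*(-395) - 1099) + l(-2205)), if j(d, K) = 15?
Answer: √357446 ≈ 597.87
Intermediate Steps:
Y(p) = p + 2*p² (Y(p) = (p² + p²) + p = 2*p² + p = p + 2*p²)
l(g) = 510 + g (l(g) = (g + 495) + 15 = (495 + g) + 15 = 510 + g)
√((-912*(-395) - 1099) + l(-2205)) = √((-912*(-395) - 1099) + (510 - 2205)) = √((360240 - 1099) - 1695) = √(359141 - 1695) = √357446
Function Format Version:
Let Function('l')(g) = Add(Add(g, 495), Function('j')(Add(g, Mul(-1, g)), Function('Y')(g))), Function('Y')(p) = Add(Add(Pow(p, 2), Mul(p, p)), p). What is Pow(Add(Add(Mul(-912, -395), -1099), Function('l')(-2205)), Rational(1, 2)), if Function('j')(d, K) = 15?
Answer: Pow(357446, Rational(1, 2)) ≈ 597.87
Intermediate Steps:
Function('Y')(p) = Add(p, Mul(2, Pow(p, 2))) (Function('Y')(p) = Add(Add(Pow(p, 2), Pow(p, 2)), p) = Add(Mul(2, Pow(p, 2)), p) = Add(p, Mul(2, Pow(p, 2))))
Function('l')(g) = Add(510, g) (Function('l')(g) = Add(Add(g, 495), 15) = Add(Add(495, g), 15) = Add(510, g))
Pow(Add(Add(Mul(-912, -395), -1099), Function('l')(-2205)), Rational(1, 2)) = Pow(Add(Add(Mul(-912, -395), -1099), Add(510, -2205)), Rational(1, 2)) = Pow(Add(Add(360240, -1099), -1695), Rational(1, 2)) = Pow(Add(359141, -1695), Rational(1, 2)) = Pow(357446, Rational(1, 2))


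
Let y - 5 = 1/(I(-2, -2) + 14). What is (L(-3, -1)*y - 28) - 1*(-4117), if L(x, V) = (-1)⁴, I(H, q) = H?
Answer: 49129/12 ≈ 4094.1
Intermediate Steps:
L(x, V) = 1
y = 61/12 (y = 5 + 1/(-2 + 14) = 5 + 1/12 = 61/12 ≈ 5.0833)
(L(-3, -1)*y - 28) - 1*(-4117) = (1*(61/12) - 28) - 1*(-4117) = (61/12 - 28) + 4117 = -275/12 + 4117 = 49129/12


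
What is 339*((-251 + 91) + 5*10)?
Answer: -37290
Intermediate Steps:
339*((-251 + 91) + 5*10) = 339*(-160 + 50) = 339*(-110) = -37290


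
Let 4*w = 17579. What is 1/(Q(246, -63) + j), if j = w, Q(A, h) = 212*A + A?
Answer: 4/227171 ≈ 1.7608e-5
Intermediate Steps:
Q(A, h) = 213*A
w = 17579/4 (w = (1/4)*17579 = 17579/4 ≈ 4394.8)
j = 17579/4 ≈ 4394.8
1/(Q(246, -63) + j) = 1/(213*246 + 17579/4) = 1/(52398 + 17579/4) = 1/(227171/4) = 4/227171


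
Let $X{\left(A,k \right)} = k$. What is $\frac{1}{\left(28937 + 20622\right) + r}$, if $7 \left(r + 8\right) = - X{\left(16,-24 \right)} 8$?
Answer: $\frac{7}{347049} \approx 2.017 \cdot 10^{-5}$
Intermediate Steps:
$r = \frac{136}{7}$ ($r = -8 + \frac{\left(-1\right) \left(\left(-24\right) 8\right)}{7} = -8 + \frac{\left(-1\right) \left(-192\right)}{7} = -8 + \frac{1}{7} \cdot 192 = -8 + \frac{192}{7} = \frac{136}{7} \approx 19.429$)
$\frac{1}{\left(28937 + 20622\right) + r} = \frac{1}{\left(28937 + 20622\right) + \frac{136}{7}} = \frac{1}{49559 + \frac{136}{7}} = \frac{1}{\frac{347049}{7}} = \frac{7}{347049}$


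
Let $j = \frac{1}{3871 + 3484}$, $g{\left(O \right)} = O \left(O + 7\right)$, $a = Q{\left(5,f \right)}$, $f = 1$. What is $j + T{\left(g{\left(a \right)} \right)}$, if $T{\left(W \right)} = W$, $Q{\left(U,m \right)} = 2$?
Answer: $\frac{132391}{7355} \approx 18.0$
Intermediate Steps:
$a = 2$
$g{\left(O \right)} = O \left(7 + O\right)$
$j = \frac{1}{7355} \approx 0.00013596$
$j + T{\left(g{\left(a \right)} \right)} = \frac{1}{7355} + 2 \left(7 + 2\right) = \frac{1}{7355} + 2 \cdot 9 = \frac{1}{7355} + 18 = \frac{132391}{7355}$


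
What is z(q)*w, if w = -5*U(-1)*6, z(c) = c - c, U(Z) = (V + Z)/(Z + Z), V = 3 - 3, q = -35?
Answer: 0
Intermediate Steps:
V = 0
U(Z) = ½ (U(Z) = (0 + Z)/(Z + Z) = Z/((2*Z)) = Z*(1/(2*Z)) = ½)
z(c) = 0
w = -15 (w = -5*½*6 = -5/2*6 = -15)
z(q)*w = 0*(-15) = 0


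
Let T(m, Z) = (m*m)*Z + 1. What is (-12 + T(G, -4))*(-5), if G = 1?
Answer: 75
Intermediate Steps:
T(m, Z) = 1 + Z*m**2 (T(m, Z) = m**2*Z + 1 = Z*m**2 + 1 = 1 + Z*m**2)
(-12 + T(G, -4))*(-5) = (-12 + (1 - 4*1**2))*(-5) = (-12 + (1 - 4*1))*(-5) = (-12 + (1 - 4))*(-5) = (-12 - 3)*(-5) = -15*(-5) = 75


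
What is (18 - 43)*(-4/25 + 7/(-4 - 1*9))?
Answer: 227/13 ≈ 17.462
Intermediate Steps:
(18 - 43)*(-4/25 + 7/(-4 - 1*9)) = -25*(-4*1/25 + 7/(-4 - 9)) = -25*(-4/25 + 7/(-13)) = -25*(-4/25 + 7*(-1/13)) = -25*(-4/25 - 7/13) = -25*(-227/325) = 227/13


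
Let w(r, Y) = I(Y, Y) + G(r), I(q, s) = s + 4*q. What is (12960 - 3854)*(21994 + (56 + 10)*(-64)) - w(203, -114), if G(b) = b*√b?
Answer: 161814190 - 203*√203 ≈ 1.6181e+8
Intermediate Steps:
G(b) = b^(3/2)
w(r, Y) = r^(3/2) + 5*Y (w(r, Y) = (Y + 4*Y) + r^(3/2) = 5*Y + r^(3/2) = r^(3/2) + 5*Y)
(12960 - 3854)*(21994 + (56 + 10)*(-64)) - w(203, -114) = (12960 - 3854)*(21994 + (56 + 10)*(-64)) - (203^(3/2) + 5*(-114)) = 9106*(21994 + 66*(-64)) - (203*√203 - 570) = 9106*(21994 - 4224) - (-570 + 203*√203) = 9106*17770 + (570 - 203*√203) = 161813620 + (570 - 203*√203) = 161814190 - 203*√203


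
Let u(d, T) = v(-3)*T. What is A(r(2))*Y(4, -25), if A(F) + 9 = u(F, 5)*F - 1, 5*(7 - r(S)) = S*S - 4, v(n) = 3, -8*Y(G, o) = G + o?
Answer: 1995/8 ≈ 249.38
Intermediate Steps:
Y(G, o) = -G/8 - o/8 (Y(G, o) = -(G + o)/8 = -G/8 - o/8)
r(S) = 39/5 - S²/5 (r(S) = 7 - (S*S - 4)/5 = 7 - (S² - 4)/5 = 7 - (-4 + S²)/5 = 7 + (⅘ - S²/5) = 39/5 - S²/5)
u(d, T) = 3*T
A(F) = -10 + 15*F (A(F) = -9 + ((3*5)*F - 1) = -9 + (15*F - 1) = -9 + (-1 + 15*F) = -10 + 15*F)
A(r(2))*Y(4, -25) = (-10 + 15*(39/5 - ⅕*2²))*(-⅛*4 - ⅛*(-25)) = (-10 + 15*(39/5 - ⅕*4))*(-½ + 25/8) = (-10 + 15*(39/5 - ⅘))*(21/8) = (-10 + 15*7)*(21/8) = (-10 + 105)*(21/8) = 95*(21/8) = 1995/8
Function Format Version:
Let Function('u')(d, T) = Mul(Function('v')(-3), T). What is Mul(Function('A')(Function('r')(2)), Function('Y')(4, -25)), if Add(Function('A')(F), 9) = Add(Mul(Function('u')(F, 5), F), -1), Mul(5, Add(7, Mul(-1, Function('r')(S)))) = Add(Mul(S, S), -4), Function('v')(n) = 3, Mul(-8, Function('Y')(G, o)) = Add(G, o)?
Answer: Rational(1995, 8) ≈ 249.38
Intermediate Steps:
Function('Y')(G, o) = Add(Mul(Rational(-1, 8), G), Mul(Rational(-1, 8), o)) (Function('Y')(G, o) = Mul(Rational(-1, 8), Add(G, o)) = Add(Mul(Rational(-1, 8), G), Mul(Rational(-1, 8), o)))
Function('r')(S) = Add(Rational(39, 5), Mul(Rational(-1, 5), Pow(S, 2))) (Function('r')(S) = Add(7, Mul(Rational(-1, 5), Add(Mul(S, S), -4))) = Add(7, Mul(Rational(-1, 5), Add(Pow(S, 2), -4))) = Add(7, Mul(Rational(-1, 5), Add(-4, Pow(S, 2)))) = Add(7, Add(Rational(4, 5), Mul(Rational(-1, 5), Pow(S, 2)))) = Add(Rational(39, 5), Mul(Rational(-1, 5), Pow(S, 2))))
Function('u')(d, T) = Mul(3, T)
Function('A')(F) = Add(-10, Mul(15, F)) (Function('A')(F) = Add(-9, Add(Mul(Mul(3, 5), F), -1)) = Add(-9, Add(Mul(15, F), -1)) = Add(-9, Add(-1, Mul(15, F))) = Add(-10, Mul(15, F)))
Mul(Function('A')(Function('r')(2)), Function('Y')(4, -25)) = Mul(Add(-10, Mul(15, Add(Rational(39, 5), Mul(Rational(-1, 5), Pow(2, 2))))), Add(Mul(Rational(-1, 8), 4), Mul(Rational(-1, 8), -25))) = Mul(Add(-10, Mul(15, Add(Rational(39, 5), Mul(Rational(-1, 5), 4)))), Add(Rational(-1, 2), Rational(25, 8))) = Mul(Add(-10, Mul(15, Add(Rational(39, 5), Rational(-4, 5)))), Rational(21, 8)) = Mul(Add(-10, Mul(15, 7)), Rational(21, 8)) = Mul(Add(-10, 105), Rational(21, 8)) = Mul(95, Rational(21, 8)) = Rational(1995, 8)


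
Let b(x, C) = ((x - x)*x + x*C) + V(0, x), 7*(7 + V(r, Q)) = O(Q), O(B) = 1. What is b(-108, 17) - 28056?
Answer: -209292/7 ≈ -29899.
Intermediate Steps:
V(r, Q) = -48/7 (V(r, Q) = -7 + (⅐)*1 = -7 + ⅐ = -48/7)
b(x, C) = -48/7 + C*x (b(x, C) = ((x - x)*x + x*C) - 48/7 = (0*x + C*x) - 48/7 = (0 + C*x) - 48/7 = C*x - 48/7 = -48/7 + C*x)
b(-108, 17) - 28056 = (-48/7 + 17*(-108)) - 28056 = (-48/7 - 1836) - 28056 = -12900/7 - 28056 = -209292/7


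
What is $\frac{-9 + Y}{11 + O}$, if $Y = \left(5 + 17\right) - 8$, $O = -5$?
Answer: $\frac{5}{6} \approx 0.83333$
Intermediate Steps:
$Y = 14$ ($Y = 22 - 8 = 14$)
$\frac{-9 + Y}{11 + O} = \frac{-9 + 14}{11 - 5} = \frac{1}{6} \cdot 5 = \frac{5}{6}$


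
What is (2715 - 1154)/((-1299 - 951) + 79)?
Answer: -1561/2171 ≈ -0.71902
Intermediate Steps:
(2715 - 1154)/((-1299 - 951) + 79) = 1561/(-2250 + 79) = 1561/(-2171) = 1561*(-1/2171) = -1561/2171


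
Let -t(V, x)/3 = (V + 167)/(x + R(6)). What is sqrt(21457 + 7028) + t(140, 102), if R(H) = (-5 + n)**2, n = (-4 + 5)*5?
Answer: -307/34 + 3*sqrt(3165) ≈ 159.75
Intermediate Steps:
n = 5 (n = 1*5 = 5)
R(H) = 0 (R(H) = (-5 + 5)**2 = 0**2 = 0)
t(V, x) = -3*(167 + V)/x (t(V, x) = -3*(V + 167)/(x + 0) = -3*(167 + V)/x)
sqrt(21457 + 7028) + t(140, 102) = sqrt(21457 + 7028) + 3*(-167 - 1*140)/102 = sqrt(28485) + 3*(1/102)*(-167 - 140) = 3*sqrt(3165) + 3*(1/102)*(-307) = 3*sqrt(3165) - 307/34 = -307/34 + 3*sqrt(3165)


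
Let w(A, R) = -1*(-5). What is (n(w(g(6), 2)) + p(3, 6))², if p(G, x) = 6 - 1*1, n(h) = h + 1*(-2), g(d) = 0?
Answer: 64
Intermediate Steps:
w(A, R) = 5
n(h) = -2 + h (n(h) = h - 2 = -2 + h)
p(G, x) = 5 (p(G, x) = 6 - 1 = 5)
(n(w(g(6), 2)) + p(3, 6))² = ((-2 + 5) + 5)² = (3 + 5)² = 8² = 64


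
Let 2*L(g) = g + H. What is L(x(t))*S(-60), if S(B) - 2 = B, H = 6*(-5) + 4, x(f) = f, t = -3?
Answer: 841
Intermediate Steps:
H = -26 (H = -30 + 4 = -26)
S(B) = 2 + B
L(g) = -13 + g/2 (L(g) = (g - 26)/2 = (-26 + g)/2 = -13 + g/2)
L(x(t))*S(-60) = (-13 + (½)*(-3))*(2 - 60) = (-13 - 3/2)*(-58) = -29/2*(-58) = 841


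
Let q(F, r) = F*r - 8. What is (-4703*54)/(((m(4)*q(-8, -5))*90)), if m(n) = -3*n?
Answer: 4703/640 ≈ 7.3484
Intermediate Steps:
q(F, r) = -8 + F*r
(-4703*54)/(((m(4)*q(-8, -5))*90)) = (-4703*54)/((((-3*4)*(-8 - 8*(-5)))*90)) = -253962*(-1/(1080*(-8 + 40))) = -253962/(-12*32*90) = -253962/((-384*90)) = -253962/(-34560) = -253962*(-1/34560) = 4703/640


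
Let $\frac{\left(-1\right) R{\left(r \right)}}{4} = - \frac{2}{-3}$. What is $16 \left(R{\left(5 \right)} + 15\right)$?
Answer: $\frac{592}{3} \approx 197.33$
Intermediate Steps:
$R{\left(r \right)} = - \frac{8}{3}$ ($R{\left(r \right)} = - 4 \left(- \frac{2}{-3}\right) = - 4 \left(\left(-2\right) \left(- \frac{1}{3}\right)\right) = \left(-4\right) \frac{2}{3} = - \frac{8}{3}$)
$16 \left(R{\left(5 \right)} + 15\right) = 16 \left(- \frac{8}{3} + 15\right) = 16 \cdot \frac{37}{3} = \frac{592}{3}$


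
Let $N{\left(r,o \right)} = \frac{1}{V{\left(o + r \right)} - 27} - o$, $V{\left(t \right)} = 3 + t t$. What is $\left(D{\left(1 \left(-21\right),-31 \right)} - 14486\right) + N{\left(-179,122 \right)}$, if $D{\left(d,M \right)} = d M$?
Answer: $- \frac{45011324}{3225} \approx -13957.0$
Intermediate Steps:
$V{\left(t \right)} = 3 + t^{2}$
$N{\left(r,o \right)} = \frac{1}{-24 + \left(o + r\right)^{2}} - o$ ($N{\left(r,o \right)} = \frac{1}{\left(3 + \left(o + r\right)^{2}\right) - 27} - o = \frac{1}{-24 + \left(o + r\right)^{2}} - o$)
$D{\left(d,M \right)} = M d$
$\left(D{\left(1 \left(-21\right),-31 \right)} - 14486\right) + N{\left(-179,122 \right)} = \left(- 31 \cdot 1 \left(-21\right) - 14486\right) + \frac{1 + 27 \cdot 122 - 122 \left(3 + \left(122 - 179\right)^{2}\right)}{-24 + \left(122 - 179\right)^{2}} = \left(\left(-31\right) \left(-21\right) - 14486\right) + \frac{1 + 3294 - 122 \left(3 + \left(-57\right)^{2}\right)}{-24 + \left(-57\right)^{2}} = \left(651 - 14486\right) + \frac{1 + 3294 - 122 \left(3 + 3249\right)}{-24 + 3249} = -13835 + \frac{1 + 3294 - 122 \cdot 3252}{3225} = -13835 + \frac{1 + 3294 - 396744}{3225} = -13835 + \frac{1}{3225} \left(-393449\right) = -13835 - \frac{393449}{3225} = - \frac{45011324}{3225}$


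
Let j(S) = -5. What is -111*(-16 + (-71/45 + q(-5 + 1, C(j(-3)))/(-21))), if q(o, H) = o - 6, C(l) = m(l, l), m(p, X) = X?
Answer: 199319/105 ≈ 1898.3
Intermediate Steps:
C(l) = l
q(o, H) = -6 + o
-111*(-16 + (-71/45 + q(-5 + 1, C(j(-3)))/(-21))) = -111*(-16 + (-71/45 + (-6 + (-5 + 1))/(-21))) = -111*(-16 + (-71*1/45 + (-6 - 4)*(-1/21))) = -111*(-16 + (-71/45 - 10*(-1/21))) = -111*(-16 + (-71/45 + 10/21)) = -111*(-16 - 347/315) = -111*(-5387/315) = 199319/105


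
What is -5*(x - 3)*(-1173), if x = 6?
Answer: 17595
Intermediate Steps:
-5*(x - 3)*(-1173) = -5*(6 - 3)*(-1173) = -5*3*(-1173) = -15*(-1173) = 17595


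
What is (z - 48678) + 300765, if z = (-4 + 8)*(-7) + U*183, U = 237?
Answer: 295430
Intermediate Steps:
z = 43343 (z = (-4 + 8)*(-7) + 237*183 = 4*(-7) + 43371 = -28 + 43371 = 43343)
(z - 48678) + 300765 = (43343 - 48678) + 300765 = -5335 + 300765 = 295430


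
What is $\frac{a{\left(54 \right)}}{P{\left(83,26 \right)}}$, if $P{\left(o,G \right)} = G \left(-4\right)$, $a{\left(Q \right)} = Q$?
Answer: $- \frac{27}{52} \approx -0.51923$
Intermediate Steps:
$P{\left(o,G \right)} = - 4 G$
$\frac{a{\left(54 \right)}}{P{\left(83,26 \right)}} = \frac{54}{\left(-4\right) 26} = \frac{54}{-104} = 54 \left(- \frac{1}{104}\right) = - \frac{27}{52}$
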